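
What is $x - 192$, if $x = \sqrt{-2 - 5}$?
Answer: $-192 + i \sqrt{7} \approx -192.0 + 2.6458 i$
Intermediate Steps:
$x = i \sqrt{7}$ ($x = \sqrt{-7} = i \sqrt{7} \approx 2.6458 i$)
$x - 192 = i \sqrt{7} - 192 = -192 + i \sqrt{7}$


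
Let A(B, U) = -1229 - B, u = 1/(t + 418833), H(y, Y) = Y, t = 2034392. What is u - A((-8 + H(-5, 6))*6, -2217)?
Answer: 2985574826/2453225 ≈ 1217.0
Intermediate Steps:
u = 1/2453225 (u = 1/(2034392 + 418833) = 1/2453225 ≈ 4.0763e-7)
u - A((-8 + H(-5, 6))*6, -2217) = 1/2453225 - (-1229 - (-8 + 6)*6) = 1/2453225 - (-1229 - (-2)*6) = 1/2453225 - (-1229 - 1*(-12)) = 1/2453225 - (-1229 + 12) = 1/2453225 - 1*(-1217) = 1/2453225 + 1217 = 2985574826/2453225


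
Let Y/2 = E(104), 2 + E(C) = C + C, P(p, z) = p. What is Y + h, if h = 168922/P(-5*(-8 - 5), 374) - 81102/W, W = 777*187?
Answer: 104139316/34595 ≈ 3010.2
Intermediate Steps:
W = 145299
h = 89886176/34595 (h = 168922/((-5*(-8 - 5))) - 81102/145299 = 168922/((-5*(-13))) - 81102*1/145299 = 168922/65 - 3862/6919 = 168922*(1/65) - 3862/6919 = 12994/5 - 3862/6919 = 89886176/34595 ≈ 2598.2)
E(C) = -2 + 2*C (E(C) = -2 + (C + C) = -2 + 2*C)
Y = 412 (Y = 2*(-2 + 2*104) = 2*(-2 + 208) = 2*206 = 412)
Y + h = 412 + 89886176/34595 = 104139316/34595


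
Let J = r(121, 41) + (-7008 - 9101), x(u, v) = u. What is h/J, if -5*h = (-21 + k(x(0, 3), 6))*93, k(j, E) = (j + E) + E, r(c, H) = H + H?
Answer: -27/2585 ≈ -0.010445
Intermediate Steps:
r(c, H) = 2*H
k(j, E) = j + 2*E (k(j, E) = (E + j) + E = j + 2*E)
h = 837/5 (h = -(-21 + (0 + 2*6))*93/5 = -(-21 + (0 + 12))*93/5 = -(-21 + 12)*93/5 = -(-9)*93/5 = -⅕*(-837) = 837/5 ≈ 167.40)
J = -16027 (J = 2*41 + (-7008 - 9101) = 82 - 16109 = -16027)
h/J = (837/5)/(-16027) = (837/5)*(-1/16027) = -27/2585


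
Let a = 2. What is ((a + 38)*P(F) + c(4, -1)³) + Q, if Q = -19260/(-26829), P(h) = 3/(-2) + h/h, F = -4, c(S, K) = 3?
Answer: 23007/2981 ≈ 7.7179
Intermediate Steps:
P(h) = -½ (P(h) = 3*(-½) + 1 = -3/2 + 1 = -½)
Q = 2140/2981 (Q = -19260*(-1/26829) = 2140/2981 ≈ 0.71788)
((a + 38)*P(F) + c(4, -1)³) + Q = ((2 + 38)*(-½) + 3³) + 2140/2981 = (40*(-½) + 27) + 2140/2981 = (-20 + 27) + 2140/2981 = 7 + 2140/2981 = 23007/2981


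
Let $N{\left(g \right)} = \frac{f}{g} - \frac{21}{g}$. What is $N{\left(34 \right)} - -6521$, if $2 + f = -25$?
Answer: $\frac{110833}{17} \approx 6519.6$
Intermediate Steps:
$f = -27$ ($f = -2 - 25 = -27$)
$N{\left(g \right)} = - \frac{48}{g}$ ($N{\left(g \right)} = - \frac{27}{g} - \frac{21}{g} = - \frac{48}{g}$)
$N{\left(34 \right)} - -6521 = - \frac{48}{34} - -6521 = \left(-48\right) \frac{1}{34} + 6521 = - \frac{24}{17} + 6521 = \frac{110833}{17}$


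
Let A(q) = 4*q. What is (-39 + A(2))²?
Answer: 961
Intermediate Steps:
(-39 + A(2))² = (-39 + 4*2)² = (-39 + 8)² = (-31)² = 961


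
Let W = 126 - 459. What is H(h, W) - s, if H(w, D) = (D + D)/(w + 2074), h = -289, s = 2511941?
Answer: -1494605117/595 ≈ -2.5119e+6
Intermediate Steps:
W = -333
H(w, D) = 2*D/(2074 + w) (H(w, D) = (2*D)/(2074 + w) = 2*D/(2074 + w))
H(h, W) - s = 2*(-333)/(2074 - 289) - 1*2511941 = 2*(-333)/1785 - 2511941 = 2*(-333)*(1/1785) - 2511941 = -222/595 - 2511941 = -1494605117/595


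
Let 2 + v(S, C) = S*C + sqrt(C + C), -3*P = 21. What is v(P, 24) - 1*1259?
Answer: -1429 + 4*sqrt(3) ≈ -1422.1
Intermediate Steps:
P = -7 (P = -1/3*21 = -7)
v(S, C) = -2 + C*S + sqrt(2)*sqrt(C) (v(S, C) = -2 + (S*C + sqrt(C + C)) = -2 + (C*S + sqrt(2*C)) = -2 + (C*S + sqrt(2)*sqrt(C)) = -2 + C*S + sqrt(2)*sqrt(C))
v(P, 24) - 1*1259 = (-2 + 24*(-7) + sqrt(2)*sqrt(24)) - 1*1259 = (-2 - 168 + sqrt(2)*(2*sqrt(6))) - 1259 = (-2 - 168 + 4*sqrt(3)) - 1259 = (-170 + 4*sqrt(3)) - 1259 = -1429 + 4*sqrt(3)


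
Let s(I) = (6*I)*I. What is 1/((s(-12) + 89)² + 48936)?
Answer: 1/957145 ≈ 1.0448e-6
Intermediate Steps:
s(I) = 6*I²
1/((s(-12) + 89)² + 48936) = 1/((6*(-12)² + 89)² + 48936) = 1/((6*144 + 89)² + 48936) = 1/((864 + 89)² + 48936) = 1/(953² + 48936) = 1/(908209 + 48936) = 1/957145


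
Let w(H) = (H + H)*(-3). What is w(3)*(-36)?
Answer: 648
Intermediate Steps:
w(H) = -6*H (w(H) = (2*H)*(-3) = -6*H)
w(3)*(-36) = -6*3*(-36) = -18*(-36) = 648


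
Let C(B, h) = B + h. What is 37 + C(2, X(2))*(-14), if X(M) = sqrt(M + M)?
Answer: -19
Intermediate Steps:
X(M) = sqrt(2)*sqrt(M) (X(M) = sqrt(2*M) = sqrt(2)*sqrt(M))
37 + C(2, X(2))*(-14) = 37 + (2 + sqrt(2)*sqrt(2))*(-14) = 37 + (2 + 2)*(-14) = 37 + 4*(-14) = 37 - 56 = -19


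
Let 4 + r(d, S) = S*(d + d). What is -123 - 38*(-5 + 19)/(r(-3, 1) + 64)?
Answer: -3587/27 ≈ -132.85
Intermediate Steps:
r(d, S) = -4 + 2*S*d (r(d, S) = -4 + S*(d + d) = -4 + S*(2*d) = -4 + 2*S*d)
-123 - 38*(-5 + 19)/(r(-3, 1) + 64) = -123 - 38*(-5 + 19)/((-4 + 2*1*(-3)) + 64) = -123 - 532/((-4 - 6) + 64) = -123 - 532/(-10 + 64) = -123 - 532/54 = -123 - 38*7/27 = -123 - 266/27 = -3587/27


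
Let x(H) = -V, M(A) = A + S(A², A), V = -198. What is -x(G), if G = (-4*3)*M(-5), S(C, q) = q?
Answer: -198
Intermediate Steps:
M(A) = 2*A (M(A) = A + A = 2*A)
G = 120 (G = (-4*3)*(2*(-5)) = -12*(-10) = 120)
x(H) = 198 (x(H) = -1*(-198) = 198)
-x(G) = -1*198 = -198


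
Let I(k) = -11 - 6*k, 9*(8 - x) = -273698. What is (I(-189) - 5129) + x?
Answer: 237716/9 ≈ 26413.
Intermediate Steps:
x = 273770/9 (x = 8 - ⅑*(-273698) = 8 + 273698/9 = 273770/9 ≈ 30419.)
(I(-189) - 5129) + x = ((-11 - 6*(-189)) - 5129) + 273770/9 = ((-11 + 1134) - 5129) + 273770/9 = (1123 - 5129) + 273770/9 = -4006 + 273770/9 = 237716/9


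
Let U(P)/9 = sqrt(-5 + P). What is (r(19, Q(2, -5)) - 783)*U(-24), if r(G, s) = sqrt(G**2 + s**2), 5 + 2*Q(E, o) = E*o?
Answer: 9*I*sqrt(29)*(-1566 + sqrt(1669))/2 ≈ -36959.0*I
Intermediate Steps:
U(P) = 9*sqrt(-5 + P)
Q(E, o) = -5/2 + E*o/2 (Q(E, o) = -5/2 + (E*o)/2 = -5/2 + E*o/2)
(r(19, Q(2, -5)) - 783)*U(-24) = (sqrt(19**2 + (-5/2 + (1/2)*2*(-5))**2) - 783)*(9*sqrt(-5 - 24)) = (sqrt(361 + (-5/2 - 5)**2) - 783)*(9*sqrt(-29)) = (sqrt(361 + (-15/2)**2) - 783)*(9*(I*sqrt(29))) = (sqrt(361 + 225/4) - 783)*(9*I*sqrt(29)) = (sqrt(1669/4) - 783)*(9*I*sqrt(29)) = (sqrt(1669)/2 - 783)*(9*I*sqrt(29)) = (-783 + sqrt(1669)/2)*(9*I*sqrt(29)) = 9*I*sqrt(29)*(-783 + sqrt(1669)/2)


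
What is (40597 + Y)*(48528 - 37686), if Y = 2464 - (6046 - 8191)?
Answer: 490123452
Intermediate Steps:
Y = 4609 (Y = 2464 - 1*(-2145) = 2464 + 2145 = 4609)
(40597 + Y)*(48528 - 37686) = (40597 + 4609)*(48528 - 37686) = 45206*10842 = 490123452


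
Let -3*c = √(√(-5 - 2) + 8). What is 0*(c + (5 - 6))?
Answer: 0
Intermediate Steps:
c = -√(8 + I*√7)/3 (c = -√(√(-5 - 2) + 8)/3 = -√(√(-7) + 8)/3 = -√(I*√7 + 8)/3 = -√(8 + I*√7)/3 ≈ -0.95528 - 0.15387*I)
0*(c + (5 - 6)) = 0*(-√(8 + I*√7)/3 + (5 - 6)) = 0*(-√(8 + I*√7)/3 - 1) = 0*(-1 - √(8 + I*√7)/3) = 0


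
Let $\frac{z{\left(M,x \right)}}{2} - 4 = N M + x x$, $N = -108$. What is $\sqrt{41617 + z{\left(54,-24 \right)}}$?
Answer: $3 \sqrt{3457} \approx 176.39$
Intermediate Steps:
$z{\left(M,x \right)} = 8 - 216 M + 2 x^{2}$ ($z{\left(M,x \right)} = 8 + 2 \left(- 108 M + x x\right) = 8 + 2 \left(- 108 M + x^{2}\right) = 8 + 2 \left(x^{2} - 108 M\right) = 8 - \left(- 2 x^{2} + 216 M\right) = 8 - 216 M + 2 x^{2}$)
$\sqrt{41617 + z{\left(54,-24 \right)}} = \sqrt{41617 + \left(8 - 11664 + 2 \left(-24\right)^{2}\right)} = \sqrt{41617 + \left(8 - 11664 + 2 \cdot 576\right)} = \sqrt{41617 + \left(8 - 11664 + 1152\right)} = \sqrt{41617 - 10504} = \sqrt{31113} = 3 \sqrt{3457}$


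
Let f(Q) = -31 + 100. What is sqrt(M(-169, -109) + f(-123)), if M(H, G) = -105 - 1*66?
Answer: I*sqrt(102) ≈ 10.1*I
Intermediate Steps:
M(H, G) = -171 (M(H, G) = -105 - 66 = -171)
f(Q) = 69
sqrt(M(-169, -109) + f(-123)) = sqrt(-171 + 69) = sqrt(-102) = I*sqrt(102)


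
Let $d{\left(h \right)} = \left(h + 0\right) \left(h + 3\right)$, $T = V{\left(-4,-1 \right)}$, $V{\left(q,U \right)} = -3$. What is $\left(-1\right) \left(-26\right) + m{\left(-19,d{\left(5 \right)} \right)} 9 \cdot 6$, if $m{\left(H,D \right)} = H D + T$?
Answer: $-41176$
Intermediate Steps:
$T = -3$
$d{\left(h \right)} = h \left(3 + h\right)$
$m{\left(H,D \right)} = -3 + D H$ ($m{\left(H,D \right)} = H D - 3 = D H - 3 = -3 + D H$)
$\left(-1\right) \left(-26\right) + m{\left(-19,d{\left(5 \right)} \right)} 9 \cdot 6 = \left(-1\right) \left(-26\right) + \left(-3 + 5 \left(3 + 5\right) \left(-19\right)\right) 9 \cdot 6 = 26 + \left(-3 + 5 \cdot 8 \left(-19\right)\right) 54 = 26 + \left(-3 + 40 \left(-19\right)\right) 54 = 26 + \left(-3 - 760\right) 54 = 26 - 41202 = -41176$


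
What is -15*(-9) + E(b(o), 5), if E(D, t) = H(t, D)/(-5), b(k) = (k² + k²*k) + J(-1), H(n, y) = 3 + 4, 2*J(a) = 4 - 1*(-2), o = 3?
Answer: 668/5 ≈ 133.60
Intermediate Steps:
J(a) = 3 (J(a) = (4 - 1*(-2))/2 = (4 + 2)/2 = (½)*6 = 3)
H(n, y) = 7
b(k) = 3 + k² + k³ (b(k) = (k² + k²*k) + 3 = (k² + k³) + 3 = 3 + k² + k³)
E(D, t) = -7/5 (E(D, t) = 7/(-5) = 7*(-⅕) = -7/5)
-15*(-9) + E(b(o), 5) = -15*(-9) - 7/5 = 135 - 7/5 = 668/5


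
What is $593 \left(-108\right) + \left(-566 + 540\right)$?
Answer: $-64070$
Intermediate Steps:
$593 \left(-108\right) + \left(-566 + 540\right) = -64044 - 26 = -64070$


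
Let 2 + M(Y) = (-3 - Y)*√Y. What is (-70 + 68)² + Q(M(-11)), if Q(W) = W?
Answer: 2 + 8*I*√11 ≈ 2.0 + 26.533*I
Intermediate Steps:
M(Y) = -2 + √Y*(-3 - Y) (M(Y) = -2 + (-3 - Y)*√Y = -2 + √Y*(-3 - Y))
(-70 + 68)² + Q(M(-11)) = (-70 + 68)² + (-2 - (-11)^(3/2) - 3*I*√11) = (-2)² + (-2 - (-11)*I*√11 - 3*I*√11) = 4 + (-2 + 11*I*√11 - 3*I*√11) = 4 + (-2 + 8*I*√11) = 2 + 8*I*√11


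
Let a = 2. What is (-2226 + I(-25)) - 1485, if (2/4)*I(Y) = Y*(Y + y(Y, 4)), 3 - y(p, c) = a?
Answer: -2511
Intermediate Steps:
y(p, c) = 1 (y(p, c) = 3 - 1*2 = 3 - 2 = 1)
I(Y) = 2*Y*(1 + Y) (I(Y) = 2*(Y*(Y + 1)) = 2*(Y*(1 + Y)) = 2*Y*(1 + Y))
(-2226 + I(-25)) - 1485 = (-2226 + 2*(-25)*(1 - 25)) - 1485 = (-2226 + 2*(-25)*(-24)) - 1485 = (-2226 + 1200) - 1485 = -1026 - 1485 = -2511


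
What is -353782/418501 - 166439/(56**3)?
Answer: -18826381093/10499353088 ≈ -1.7931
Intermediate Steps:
-353782/418501 - 166439/(56**3) = -353782*1/418501 - 166439/175616 = -353782/418501 - 166439*1/175616 = -353782/418501 - 23777/25088 = -18826381093/10499353088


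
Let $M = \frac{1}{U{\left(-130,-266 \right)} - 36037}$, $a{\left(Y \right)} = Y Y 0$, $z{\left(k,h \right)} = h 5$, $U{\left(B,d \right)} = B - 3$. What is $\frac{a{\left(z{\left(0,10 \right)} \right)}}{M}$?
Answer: $0$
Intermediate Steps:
$U{\left(B,d \right)} = -3 + B$ ($U{\left(B,d \right)} = B - 3 = -3 + B$)
$z{\left(k,h \right)} = 5 h$
$a{\left(Y \right)} = 0$ ($a{\left(Y \right)} = Y^{2} \cdot 0 = 0$)
$M = - \frac{1}{36170}$ ($M = \frac{1}{\left(-3 - 130\right) - 36037} = \frac{1}{-133 - 36037} = \frac{1}{-36170} = - \frac{1}{36170} \approx -2.7647 \cdot 10^{-5}$)
$\frac{a{\left(z{\left(0,10 \right)} \right)}}{M} = \frac{0}{- \frac{1}{36170}} = 0 \left(-36170\right) = 0$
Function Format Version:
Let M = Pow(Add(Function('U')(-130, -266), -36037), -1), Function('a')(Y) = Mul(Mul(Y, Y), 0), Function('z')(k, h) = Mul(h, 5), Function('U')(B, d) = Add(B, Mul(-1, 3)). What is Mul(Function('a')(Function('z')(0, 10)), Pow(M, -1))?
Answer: 0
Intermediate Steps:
Function('U')(B, d) = Add(-3, B) (Function('U')(B, d) = Add(B, -3) = Add(-3, B))
Function('z')(k, h) = Mul(5, h)
Function('a')(Y) = 0 (Function('a')(Y) = Mul(Pow(Y, 2), 0) = 0)
M = Rational(-1, 36170) (M = Pow(Add(Add(-3, -130), -36037), -1) = Pow(Add(-133, -36037), -1) = Pow(-36170, -1) = Rational(-1, 36170) ≈ -2.7647e-5)
Mul(Function('a')(Function('z')(0, 10)), Pow(M, -1)) = Mul(0, Pow(Rational(-1, 36170), -1)) = Mul(0, -36170) = 0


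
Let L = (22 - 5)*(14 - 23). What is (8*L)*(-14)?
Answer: 17136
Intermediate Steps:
L = -153 (L = 17*(-9) = -153)
(8*L)*(-14) = (8*(-153))*(-14) = -1224*(-14) = 17136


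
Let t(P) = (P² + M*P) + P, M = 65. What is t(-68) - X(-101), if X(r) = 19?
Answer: 117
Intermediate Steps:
t(P) = P² + 66*P (t(P) = (P² + 65*P) + P = P² + 66*P)
t(-68) - X(-101) = -68*(66 - 68) - 1*19 = -68*(-2) - 19 = 136 - 19 = 117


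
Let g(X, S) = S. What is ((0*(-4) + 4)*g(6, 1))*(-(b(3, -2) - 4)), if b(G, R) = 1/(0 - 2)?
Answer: 18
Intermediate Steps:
b(G, R) = -½ (b(G, R) = 1/(-2) = -½)
((0*(-4) + 4)*g(6, 1))*(-(b(3, -2) - 4)) = ((0*(-4) + 4)*1)*(-(-½ - 4)) = ((0 + 4)*1)*(-1*(-9/2)) = (4*1)*(9/2) = 4*(9/2) = 18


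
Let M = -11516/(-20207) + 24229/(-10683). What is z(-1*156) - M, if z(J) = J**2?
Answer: 5253812497991/215871381 ≈ 24338.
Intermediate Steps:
M = -366569975/215871381 (M = -11516*(-1/20207) + 24229*(-1/10683) = 11516/20207 - 24229/10683 = -366569975/215871381 ≈ -1.6981)
z(-1*156) - M = (-1*156)**2 - 1*(-366569975/215871381) = (-156)**2 + 366569975/215871381 = 24336 + 366569975/215871381 = 5253812497991/215871381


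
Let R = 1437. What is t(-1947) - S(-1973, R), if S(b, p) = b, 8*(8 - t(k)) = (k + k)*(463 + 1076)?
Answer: 3004357/4 ≈ 7.5109e+5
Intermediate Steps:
t(k) = 8 - 1539*k/4 (t(k) = 8 - (k + k)*(463 + 1076)/8 = 8 - 2*k*1539/8 = 8 - 1539*k/4)
t(-1947) - S(-1973, R) = (8 - 1539/4*(-1947)) - 1*(-1973) = (8 + 2996433/4) + 1973 = 2996465/4 + 1973 = 3004357/4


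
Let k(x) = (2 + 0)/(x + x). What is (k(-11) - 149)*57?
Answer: -93480/11 ≈ -8498.2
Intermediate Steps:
k(x) = 1/x (k(x) = 2/((2*x)) = 2*(1/(2*x)) = 1/x)
(k(-11) - 149)*57 = (1/(-11) - 149)*57 = (-1/11 - 149)*57 = -1640/11*57 = -93480/11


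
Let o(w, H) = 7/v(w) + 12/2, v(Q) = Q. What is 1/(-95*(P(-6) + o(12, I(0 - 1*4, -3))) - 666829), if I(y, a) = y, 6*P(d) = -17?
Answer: -4/2668741 ≈ -1.4988e-6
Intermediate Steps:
P(d) = -17/6 (P(d) = (⅙)*(-17) = -17/6)
o(w, H) = 6 + 7/w (o(w, H) = 7/w + 12/2 = 7/w + 12*(½) = 7/w + 6 = 6 + 7/w)
1/(-95*(P(-6) + o(12, I(0 - 1*4, -3))) - 666829) = 1/(-95*(-17/6 + (6 + 7/12)) - 666829) = 1/(-95*(-17/6 + 79/12) - 666829) = 1/(-95*15/4 - 666829) = 1/(-1425/4 - 666829) = 1/(-2668741/4) = -4/2668741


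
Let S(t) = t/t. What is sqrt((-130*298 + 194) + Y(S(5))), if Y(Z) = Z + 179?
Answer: I*sqrt(38366) ≈ 195.87*I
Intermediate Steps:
S(t) = 1
Y(Z) = 179 + Z
sqrt((-130*298 + 194) + Y(S(5))) = sqrt((-130*298 + 194) + (179 + 1)) = sqrt((-38740 + 194) + 180) = sqrt(-38546 + 180) = sqrt(-38366) = I*sqrt(38366)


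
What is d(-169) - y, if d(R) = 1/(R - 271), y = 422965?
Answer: -186104601/440 ≈ -4.2297e+5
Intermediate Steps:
d(R) = 1/(-271 + R)
d(-169) - y = 1/(-271 - 169) - 1*422965 = 1/(-440) - 422965 = -1/440 - 422965 = -186104601/440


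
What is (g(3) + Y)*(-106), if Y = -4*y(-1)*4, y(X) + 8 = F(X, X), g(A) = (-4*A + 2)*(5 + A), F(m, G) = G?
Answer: -6784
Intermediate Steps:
g(A) = (2 - 4*A)*(5 + A)
y(X) = -8 + X
Y = 144 (Y = -4*(-8 - 1)*4 = -4*(-9)*4 = 36*4 = 144)
(g(3) + Y)*(-106) = ((10 - 18*3 - 4*3²) + 144)*(-106) = ((10 - 54 - 4*9) + 144)*(-106) = ((10 - 54 - 36) + 144)*(-106) = (-80 + 144)*(-106) = 64*(-106) = -6784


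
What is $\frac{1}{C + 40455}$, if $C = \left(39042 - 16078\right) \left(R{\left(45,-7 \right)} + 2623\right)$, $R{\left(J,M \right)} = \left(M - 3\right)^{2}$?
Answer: $\frac{1}{62571427} \approx 1.5982 \cdot 10^{-8}$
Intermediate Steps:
$R{\left(J,M \right)} = \left(-3 + M\right)^{2}$
$C = 62530972$ ($C = \left(39042 - 16078\right) \left(\left(-3 - 7\right)^{2} + 2623\right) = 22964 \left(\left(-10\right)^{2} + 2623\right) = 22964 \left(100 + 2623\right) = 22964 \cdot 2723 = 62530972$)
$\frac{1}{C + 40455} = \frac{1}{62530972 + 40455} = \frac{1}{62571427}$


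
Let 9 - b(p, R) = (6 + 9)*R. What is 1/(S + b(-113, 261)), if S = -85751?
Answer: -1/89657 ≈ -1.1154e-5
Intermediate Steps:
b(p, R) = 9 - 15*R (b(p, R) = 9 - (6 + 9)*R = 9 - 15*R)
1/(S + b(-113, 261)) = 1/(-85751 + (9 - 15*261)) = 1/(-85751 + (9 - 3915)) = 1/(-85751 - 3906) = 1/(-89657) = -1/89657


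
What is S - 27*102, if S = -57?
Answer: -2811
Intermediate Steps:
S - 27*102 = -57 - 27*102 = -57 - 2754 = -2811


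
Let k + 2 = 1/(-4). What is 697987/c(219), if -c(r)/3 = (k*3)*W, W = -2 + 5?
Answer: 2791948/243 ≈ 11490.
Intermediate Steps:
k = -9/4 (k = -2 + 1/(-4) = -2 - 1/4 = -9/4 ≈ -2.2500)
W = 3
c(r) = 243/4 (c(r) = -3*(-9/4*3)*3 = -(-81)*3/4 = -3*(-81/4) = 243/4)
697987/c(219) = 697987/(243/4) = 697987*(4/243) = 2791948/243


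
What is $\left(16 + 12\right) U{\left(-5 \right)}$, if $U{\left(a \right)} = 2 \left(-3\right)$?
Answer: $-168$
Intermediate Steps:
$U{\left(a \right)} = -6$
$\left(16 + 12\right) U{\left(-5 \right)} = \left(16 + 12\right) \left(-6\right) = 28 \left(-6\right) = -168$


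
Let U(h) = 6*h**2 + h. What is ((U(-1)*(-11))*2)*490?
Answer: -53900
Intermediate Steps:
U(h) = h + 6*h**2
((U(-1)*(-11))*2)*490 = ((-(1 + 6*(-1))*(-11))*2)*490 = ((-(1 - 6)*(-11))*2)*490 = ((-1*(-5)*(-11))*2)*490 = ((5*(-11))*2)*490 = -55*2*490 = -110*490 = -53900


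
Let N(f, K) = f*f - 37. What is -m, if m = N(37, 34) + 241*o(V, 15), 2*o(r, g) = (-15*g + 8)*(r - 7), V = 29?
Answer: 573935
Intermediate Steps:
N(f, K) = -37 + f**2 (N(f, K) = f**2 - 37 = -37 + f**2)
o(r, g) = (-7 + r)*(8 - 15*g)/2 (o(r, g) = ((-15*g + 8)*(r - 7))/2 = ((8 - 15*g)*(-7 + r))/2 = ((-7 + r)*(8 - 15*g))/2 = (-7 + r)*(8 - 15*g)/2)
m = -573935 (m = (-37 + 37**2) + 241*(-28 + 4*29 + (105/2)*15 - 15/2*15*29) = (-37 + 1369) + 241*(-28 + 116 + 1575/2 - 6525/2) = 1332 + 241*(-2387) = 1332 - 575267 = -573935)
-m = -1*(-573935) = 573935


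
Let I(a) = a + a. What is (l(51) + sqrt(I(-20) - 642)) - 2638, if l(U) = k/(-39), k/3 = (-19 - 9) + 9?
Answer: -34275/13 + I*sqrt(682) ≈ -2636.5 + 26.115*I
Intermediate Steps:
I(a) = 2*a
k = -57 (k = 3*((-19 - 9) + 9) = 3*(-28 + 9) = 3*(-19) = -57)
l(U) = 19/13 (l(U) = -57/(-39) = -57*(-1/39) = 19/13)
(l(51) + sqrt(I(-20) - 642)) - 2638 = (19/13 + sqrt(2*(-20) - 642)) - 2638 = (19/13 + sqrt(-40 - 642)) - 2638 = (19/13 + sqrt(-682)) - 2638 = (19/13 + I*sqrt(682)) - 2638 = -34275/13 + I*sqrt(682)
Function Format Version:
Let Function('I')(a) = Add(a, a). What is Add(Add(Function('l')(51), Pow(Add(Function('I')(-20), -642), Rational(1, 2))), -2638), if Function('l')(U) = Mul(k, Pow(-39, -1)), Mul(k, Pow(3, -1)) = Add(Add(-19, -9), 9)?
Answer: Add(Rational(-34275, 13), Mul(I, Pow(682, Rational(1, 2)))) ≈ Add(-2636.5, Mul(26.115, I))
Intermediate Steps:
Function('I')(a) = Mul(2, a)
k = -57 (k = Mul(3, Add(Add(-19, -9), 9)) = Mul(3, Add(-28, 9)) = Mul(3, -19) = -57)
Function('l')(U) = Rational(19, 13) (Function('l')(U) = Mul(-57, Pow(-39, -1)) = Mul(-57, Rational(-1, 39)) = Rational(19, 13))
Add(Add(Function('l')(51), Pow(Add(Function('I')(-20), -642), Rational(1, 2))), -2638) = Add(Add(Rational(19, 13), Pow(Add(Mul(2, -20), -642), Rational(1, 2))), -2638) = Add(Add(Rational(19, 13), Pow(Add(-40, -642), Rational(1, 2))), -2638) = Add(Add(Rational(19, 13), Pow(-682, Rational(1, 2))), -2638) = Add(Add(Rational(19, 13), Mul(I, Pow(682, Rational(1, 2)))), -2638) = Add(Rational(-34275, 13), Mul(I, Pow(682, Rational(1, 2))))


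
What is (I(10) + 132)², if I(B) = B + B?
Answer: 23104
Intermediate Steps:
I(B) = 2*B
(I(10) + 132)² = (2*10 + 132)² = (20 + 132)² = 152² = 23104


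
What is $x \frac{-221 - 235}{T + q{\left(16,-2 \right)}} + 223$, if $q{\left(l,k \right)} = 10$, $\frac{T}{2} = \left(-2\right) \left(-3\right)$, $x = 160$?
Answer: $- \frac{34027}{11} \approx -3093.4$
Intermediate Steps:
$T = 12$ ($T = 2 \left(\left(-2\right) \left(-3\right)\right) = 2 \cdot 6 = 12$)
$x \frac{-221 - 235}{T + q{\left(16,-2 \right)}} + 223 = 160 \frac{-221 - 235}{12 + 10} + 223 = 160 \left(- \frac{456}{22}\right) + 223 = 160 \left(\left(-456\right) \frac{1}{22}\right) + 223 = 160 \left(- \frac{228}{11}\right) + 223 = - \frac{36480}{11} + 223 = - \frac{34027}{11}$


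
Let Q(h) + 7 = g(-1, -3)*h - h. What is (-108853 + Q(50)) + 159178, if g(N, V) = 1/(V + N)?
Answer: 100511/2 ≈ 50256.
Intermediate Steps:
g(N, V) = 1/(N + V)
Q(h) = -7 - 5*h/4 (Q(h) = -7 + (h/(-1 - 3) - h) = -7 + (h/(-4) - h) = -7 + (-h/4 - h) = -7 - 5*h/4)
(-108853 + Q(50)) + 159178 = (-108853 + (-7 - 5/4*50)) + 159178 = (-108853 + (-7 - 125/2)) + 159178 = (-108853 - 139/2) + 159178 = -217845/2 + 159178 = 100511/2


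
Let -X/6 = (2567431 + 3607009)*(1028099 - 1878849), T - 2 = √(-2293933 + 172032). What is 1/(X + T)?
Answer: 31517428980002/993348329509469910118041905 - I*√2121901/993348329509469910118041905 ≈ 3.1728e-14 - 1.4664e-24*I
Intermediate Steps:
T = 2 + I*√2121901 (T = 2 + √(-2293933 + 172032) = 2 + √(-2121901) = 2 + I*√2121901 ≈ 2.0 + 1456.7*I)
X = 31517428980000 (X = -6*(2567431 + 3607009)*(1028099 - 1878849) = -37046640*(-850750) = -6*(-5252904830000) = 31517428980000)
1/(X + T) = 1/(31517428980000 + (2 + I*√2121901)) = 1/(31517428980002 + I*√2121901)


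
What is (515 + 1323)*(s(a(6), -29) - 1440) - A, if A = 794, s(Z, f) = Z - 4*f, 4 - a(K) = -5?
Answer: -2417764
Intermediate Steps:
a(K) = 9 (a(K) = 4 - 1*(-5) = 4 + 5 = 9)
(515 + 1323)*(s(a(6), -29) - 1440) - A = (515 + 1323)*((9 - 4*(-29)) - 1440) - 1*794 = 1838*((9 + 116) - 1440) - 794 = 1838*(125 - 1440) - 794 = 1838*(-1315) - 794 = -2416970 - 794 = -2417764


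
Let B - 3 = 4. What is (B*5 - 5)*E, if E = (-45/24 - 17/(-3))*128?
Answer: 14560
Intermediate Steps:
B = 7 (B = 3 + 4 = 7)
E = 1456/3 (E = (-45*1/24 - 17*(-1/3))*128 = (-15/8 + 17/3)*128 = (91/24)*128 = 1456/3 ≈ 485.33)
(B*5 - 5)*E = (7*5 - 5)*(1456/3) = (35 - 5)*(1456/3) = 30*(1456/3) = 14560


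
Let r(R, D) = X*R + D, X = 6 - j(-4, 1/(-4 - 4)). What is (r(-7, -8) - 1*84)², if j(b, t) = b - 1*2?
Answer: 30976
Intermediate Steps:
j(b, t) = -2 + b (j(b, t) = b - 2 = -2 + b)
X = 12 (X = 6 - (-2 - 4) = 6 - 1*(-6) = 6 + 6 = 12)
r(R, D) = D + 12*R (r(R, D) = 12*R + D = D + 12*R)
(r(-7, -8) - 1*84)² = ((-8 + 12*(-7)) - 1*84)² = ((-8 - 84) - 84)² = (-92 - 84)² = (-176)² = 30976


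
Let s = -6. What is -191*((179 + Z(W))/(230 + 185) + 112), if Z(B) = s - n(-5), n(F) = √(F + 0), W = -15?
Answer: -8910723/415 + 191*I*√5/415 ≈ -21472.0 + 1.0291*I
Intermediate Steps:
n(F) = √F
Z(B) = -6 - I*√5 (Z(B) = -6 - √(-5) = -6 - I*√5)
-191*((179 + Z(W))/(230 + 185) + 112) = -191*((179 + (-6 - I*√5))/(230 + 185) + 112) = -191*((173 - I*√5)/415 + 112) = -191*((173 - I*√5)*(1/415) + 112) = -191*((173/415 - I*√5/415) + 112) = -191*(46653/415 - I*√5/415) = -8910723/415 + 191*I*√5/415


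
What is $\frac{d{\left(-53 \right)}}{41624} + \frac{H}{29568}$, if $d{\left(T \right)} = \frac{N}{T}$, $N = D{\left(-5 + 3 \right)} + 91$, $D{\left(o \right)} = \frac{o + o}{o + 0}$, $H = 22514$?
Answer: $\frac{282186109}{370620096} \approx 0.76139$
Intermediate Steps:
$D{\left(o \right)} = 2$ ($D{\left(o \right)} = \frac{2 o}{o} = 2$)
$N = 93$ ($N = 2 + 91 = 93$)
$d{\left(T \right)} = \frac{93}{T}$
$\frac{d{\left(-53 \right)}}{41624} + \frac{H}{29568} = \frac{93 \frac{1}{-53}}{41624} + \frac{22514}{29568} = 93 \left(- \frac{1}{53}\right) \frac{1}{41624} + 22514 \cdot \frac{1}{29568} = \left(- \frac{93}{53}\right) \frac{1}{41624} + \frac{11257}{14784} = - \frac{93}{2206072} + \frac{11257}{14784} = \frac{282186109}{370620096}$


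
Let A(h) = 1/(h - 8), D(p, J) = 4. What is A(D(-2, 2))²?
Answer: 1/16 ≈ 0.062500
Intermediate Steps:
A(h) = 1/(-8 + h)
A(D(-2, 2))² = (1/(-8 + 4))² = (1/(-4))² = (-¼)² = 1/16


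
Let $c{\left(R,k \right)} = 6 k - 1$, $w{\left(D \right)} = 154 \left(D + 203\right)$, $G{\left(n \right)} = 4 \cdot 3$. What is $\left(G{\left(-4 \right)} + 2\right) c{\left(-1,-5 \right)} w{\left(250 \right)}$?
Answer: $-30276708$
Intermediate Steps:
$G{\left(n \right)} = 12$
$w{\left(D \right)} = 31262 + 154 D$ ($w{\left(D \right)} = 154 \left(203 + D\right) = 31262 + 154 D$)
$c{\left(R,k \right)} = -1 + 6 k$
$\left(G{\left(-4 \right)} + 2\right) c{\left(-1,-5 \right)} w{\left(250 \right)} = \left(12 + 2\right) \left(-1 + 6 \left(-5\right)\right) \left(31262 + 154 \cdot 250\right) = 14 \left(-1 - 30\right) \left(31262 + 38500\right) = 14 \left(-31\right) 69762 = \left(-434\right) 69762 = -30276708$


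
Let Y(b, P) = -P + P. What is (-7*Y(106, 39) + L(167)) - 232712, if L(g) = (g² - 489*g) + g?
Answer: -286319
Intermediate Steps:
Y(b, P) = 0
L(g) = g² - 488*g
(-7*Y(106, 39) + L(167)) - 232712 = (-7*0 + 167*(-488 + 167)) - 232712 = (0 + 167*(-321)) - 232712 = (0 - 53607) - 232712 = -53607 - 232712 = -286319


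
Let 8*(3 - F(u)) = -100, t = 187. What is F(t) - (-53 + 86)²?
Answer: -2147/2 ≈ -1073.5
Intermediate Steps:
F(u) = 31/2 (F(u) = 3 - ⅛*(-100) = 3 + 25/2 = 31/2)
F(t) - (-53 + 86)² = 31/2 - (-53 + 86)² = 31/2 - 1*33² = 31/2 - 1*1089 = 31/2 - 1089 = -2147/2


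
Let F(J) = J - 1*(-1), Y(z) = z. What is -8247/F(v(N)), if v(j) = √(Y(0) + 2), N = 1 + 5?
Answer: 8247 - 8247*√2 ≈ -3416.0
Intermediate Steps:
N = 6
v(j) = √2 (v(j) = √(0 + 2) = √2)
F(J) = 1 + J (F(J) = J + 1 = 1 + J)
-8247/F(v(N)) = -8247/(1 + √2)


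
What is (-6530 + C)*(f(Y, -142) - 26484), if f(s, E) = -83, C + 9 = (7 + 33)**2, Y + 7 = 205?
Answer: 131214413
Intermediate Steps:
Y = 198 (Y = -7 + 205 = 198)
C = 1591 (C = -9 + (7 + 33)**2 = -9 + 40**2 = -9 + 1600 = 1591)
(-6530 + C)*(f(Y, -142) - 26484) = (-6530 + 1591)*(-83 - 26484) = -4939*(-26567) = 131214413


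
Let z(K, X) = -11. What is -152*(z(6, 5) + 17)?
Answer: -912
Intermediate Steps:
-152*(z(6, 5) + 17) = -152*(-11 + 17) = -152*6 = -912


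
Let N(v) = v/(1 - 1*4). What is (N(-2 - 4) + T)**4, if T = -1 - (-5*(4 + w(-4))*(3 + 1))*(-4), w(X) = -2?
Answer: 639128961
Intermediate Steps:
N(v) = -v/3 (N(v) = v/(1 - 4) = v/(-3) = v*(-1/3) = -v/3)
T = -161 (T = -1 - (-5*(4 - 2)*(3 + 1))*(-4) = -1 - (-10*4)*(-4) = -1 - (-5*8)*(-4) = -1 - (-40)*(-4) = -1 - 1*160 = -1 - 160 = -161)
(N(-2 - 4) + T)**4 = (-(-2 - 4)/3 - 161)**4 = (-1/3*(-6) - 161)**4 = (2 - 161)**4 = (-159)**4 = 639128961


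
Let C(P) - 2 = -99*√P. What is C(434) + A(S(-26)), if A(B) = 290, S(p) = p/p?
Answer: 292 - 99*√434 ≈ -1770.4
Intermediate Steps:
S(p) = 1
C(P) = 2 - 99*√P
C(434) + A(S(-26)) = (2 - 99*√434) + 290 = 292 - 99*√434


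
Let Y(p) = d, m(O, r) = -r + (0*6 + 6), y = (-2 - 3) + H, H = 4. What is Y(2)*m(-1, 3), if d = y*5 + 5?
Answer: 0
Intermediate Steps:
y = -1 (y = (-2 - 3) + 4 = -5 + 4 = -1)
m(O, r) = 6 - r (m(O, r) = -r + (0 + 6) = -r + 6 = 6 - r)
d = 0 (d = -1*5 + 5 = -5 + 5 = 0)
Y(p) = 0
Y(2)*m(-1, 3) = 0*(6 - 1*3) = 0*(6 - 3) = 0*3 = 0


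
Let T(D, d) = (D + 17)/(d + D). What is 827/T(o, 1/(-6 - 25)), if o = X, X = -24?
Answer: 616115/217 ≈ 2839.2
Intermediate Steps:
o = -24
T(D, d) = (17 + D)/(D + d)
827/T(o, 1/(-6 - 25)) = 827/(((17 - 24)/(-24 + 1/(-6 - 25)))) = 827/((-7/(-24 + 1/(-31)))) = 827/((-7/(-24 - 1/31))) = 827/((-7/(-745/31))) = 827/((-31/745*(-7))) = 827/(217/745) = 827*(745/217) = 616115/217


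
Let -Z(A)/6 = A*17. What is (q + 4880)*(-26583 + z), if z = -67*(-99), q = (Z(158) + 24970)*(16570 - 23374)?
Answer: 1201742833200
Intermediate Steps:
Z(A) = -102*A (Z(A) = -6*A*17 = -102*A)
q = -60242616 (q = (-102*158 + 24970)*(16570 - 23374) = (-16116 + 24970)*(-6804) = 8854*(-6804) = -60242616)
z = 6633
(q + 4880)*(-26583 + z) = (-60242616 + 4880)*(-26583 + 6633) = -60237736*(-19950) = 1201742833200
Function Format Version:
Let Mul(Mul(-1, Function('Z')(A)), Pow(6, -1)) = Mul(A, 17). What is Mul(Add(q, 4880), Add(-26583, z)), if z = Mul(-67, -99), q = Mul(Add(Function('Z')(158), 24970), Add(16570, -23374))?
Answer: 1201742833200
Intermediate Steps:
Function('Z')(A) = Mul(-102, A) (Function('Z')(A) = Mul(-6, Mul(A, 17)) = Mul(-6, Mul(17, A)) = Mul(-102, A))
q = -60242616 (q = Mul(Add(Mul(-102, 158), 24970), Add(16570, -23374)) = Mul(Add(-16116, 24970), -6804) = Mul(8854, -6804) = -60242616)
z = 6633
Mul(Add(q, 4880), Add(-26583, z)) = Mul(Add(-60242616, 4880), Add(-26583, 6633)) = Mul(-60237736, -19950) = 1201742833200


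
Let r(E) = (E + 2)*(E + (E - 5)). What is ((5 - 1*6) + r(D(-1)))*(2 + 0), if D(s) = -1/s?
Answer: -20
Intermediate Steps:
r(E) = (-5 + 2*E)*(2 + E) (r(E) = (2 + E)*(E + (-5 + E)) = (2 + E)*(-5 + 2*E) = (-5 + 2*E)*(2 + E))
((5 - 1*6) + r(D(-1)))*(2 + 0) = ((5 - 1*6) + (-10 - (-1)/(-1) + 2*(-1/(-1))**2))*(2 + 0) = ((5 - 6) + (-10 - (-1)*(-1) + 2*(-1*(-1))**2))*2 = (-1 + (-10 - 1*1 + 2*1**2))*2 = (-1 + (-10 - 1 + 2*1))*2 = (-1 + (-10 - 1 + 2))*2 = (-1 - 9)*2 = -10*2 = -20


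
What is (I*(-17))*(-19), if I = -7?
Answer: -2261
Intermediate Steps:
(I*(-17))*(-19) = -7*(-17)*(-19) = 119*(-19) = -2261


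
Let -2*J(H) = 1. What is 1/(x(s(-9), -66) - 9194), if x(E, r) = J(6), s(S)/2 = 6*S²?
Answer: -2/18389 ≈ -0.00010876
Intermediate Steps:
s(S) = 12*S² (s(S) = 2*(6*S²) = 12*S²)
J(H) = -½ (J(H) = -½*1 = -½)
x(E, r) = -½
1/(x(s(-9), -66) - 9194) = 1/(-½ - 9194) = 1/(-18389/2) = -2/18389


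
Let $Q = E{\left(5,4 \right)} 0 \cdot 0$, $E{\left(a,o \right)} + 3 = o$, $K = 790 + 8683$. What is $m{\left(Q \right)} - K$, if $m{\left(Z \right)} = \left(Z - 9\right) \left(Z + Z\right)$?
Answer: $-9473$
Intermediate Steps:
$K = 9473$
$E{\left(a,o \right)} = -3 + o$
$Q = 0$ ($Q = \left(-3 + 4\right) 0 \cdot 0 = 1 \cdot 0 \cdot 0 = 0 \cdot 0 = 0$)
$m{\left(Z \right)} = 2 Z \left(-9 + Z\right)$ ($m{\left(Z \right)} = \left(-9 + Z\right) 2 Z = 2 Z \left(-9 + Z\right)$)
$m{\left(Q \right)} - K = 2 \cdot 0 \left(-9 + 0\right) - 9473 = 2 \cdot 0 \left(-9\right) - 9473 = 0 - 9473 = -9473$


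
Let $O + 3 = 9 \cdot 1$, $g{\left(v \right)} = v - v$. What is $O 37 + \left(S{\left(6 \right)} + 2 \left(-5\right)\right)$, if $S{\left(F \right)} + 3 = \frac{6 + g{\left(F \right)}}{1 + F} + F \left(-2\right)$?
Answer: $\frac{1385}{7} \approx 197.86$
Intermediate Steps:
$g{\left(v \right)} = 0$
$O = 6$ ($O = -3 + 9 \cdot 1 = -3 + 9 = 6$)
$S{\left(F \right)} = -3 - 2 F + \frac{6}{1 + F}$ ($S{\left(F \right)} = -3 + \left(\frac{6 + 0}{1 + F} + F \left(-2\right)\right) = -3 - \left(- \frac{6}{1 + F} + 2 F\right) = -3 - 2 F + \frac{6}{1 + F}$)
$O 37 + \left(S{\left(6 \right)} + 2 \left(-5\right)\right) = 6 \cdot 37 + \left(\frac{3 - 30 - 2 \cdot 6^{2}}{1 + 6} + 2 \left(-5\right)\right) = 222 + \left(\frac{3 - 30 - 72}{7} - 10\right) = 222 + \left(\frac{1}{7} \left(-99\right) - 10\right) = 222 - \frac{169}{7} = \frac{1385}{7}$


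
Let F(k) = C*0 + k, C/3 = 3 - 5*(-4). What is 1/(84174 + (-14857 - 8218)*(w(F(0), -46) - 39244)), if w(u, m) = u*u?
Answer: 1/905639474 ≈ 1.1042e-9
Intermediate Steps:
C = 69 (C = 3*(3 - 5*(-4)) = 3*(3 + 20) = 3*23 = 69)
F(k) = k (F(k) = 69*0 + k = 0 + k = k)
w(u, m) = u²
1/(84174 + (-14857 - 8218)*(w(F(0), -46) - 39244)) = 1/(84174 + (-14857 - 8218)*(0² - 39244)) = 1/(84174 - 23075*(0 - 39244)) = 1/(84174 - 23075*(-39244)) = 1/(84174 + 905555300) = 1/905639474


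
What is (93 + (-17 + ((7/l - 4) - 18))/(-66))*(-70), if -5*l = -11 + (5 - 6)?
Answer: -2593115/396 ≈ -6548.3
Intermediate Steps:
l = 12/5 (l = -(-11 + (5 - 6))/5 = -(-11 - 1)/5 = -⅕*(-12) = 12/5 ≈ 2.4000)
(93 + (-17 + ((7/l - 4) - 18))/(-66))*(-70) = (93 + (-17 + ((7/(12/5) - 4) - 18))/(-66))*(-70) = (93 + (-17 + ((7*(5/12) - 4) - 18))*(-1/66))*(-70) = (93 + (-17 + ((35/12 - 4) - 18))*(-1/66))*(-70) = (93 + (-17 + (-13/12 - 18))*(-1/66))*(-70) = (93 + (-17 - 229/12)*(-1/66))*(-70) = (93 - 433/12*(-1/66))*(-70) = (93 + 433/792)*(-70) = (74089/792)*(-70) = -2593115/396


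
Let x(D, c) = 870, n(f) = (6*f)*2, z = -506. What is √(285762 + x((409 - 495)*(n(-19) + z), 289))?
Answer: 6*√7962 ≈ 535.38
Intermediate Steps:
n(f) = 12*f
√(285762 + x((409 - 495)*(n(-19) + z), 289)) = √(285762 + 870) = √286632 = 6*√7962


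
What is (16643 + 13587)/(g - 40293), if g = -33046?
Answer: -30230/73339 ≈ -0.41220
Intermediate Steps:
(16643 + 13587)/(g - 40293) = (16643 + 13587)/(-33046 - 40293) = 30230/(-73339) = 30230*(-1/73339) = -30230/73339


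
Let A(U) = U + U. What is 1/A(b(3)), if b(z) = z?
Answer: ⅙ ≈ 0.16667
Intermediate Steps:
A(U) = 2*U
1/A(b(3)) = 1/(2*3) = 1/6 = ⅙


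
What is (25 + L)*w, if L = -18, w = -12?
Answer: -84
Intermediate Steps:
(25 + L)*w = (25 - 18)*(-12) = 7*(-12) = -84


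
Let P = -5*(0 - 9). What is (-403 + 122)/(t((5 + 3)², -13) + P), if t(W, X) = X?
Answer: -281/32 ≈ -8.7813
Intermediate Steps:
P = 45 (P = -5*(-9) = 45)
(-403 + 122)/(t((5 + 3)², -13) + P) = (-403 + 122)/(-13 + 45) = -281/32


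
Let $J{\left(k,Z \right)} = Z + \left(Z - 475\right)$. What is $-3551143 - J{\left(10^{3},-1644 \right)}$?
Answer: $-3547380$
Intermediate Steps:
$J{\left(k,Z \right)} = -475 + 2 Z$ ($J{\left(k,Z \right)} = Z + \left(-475 + Z\right) = -475 + 2 Z$)
$-3551143 - J{\left(10^{3},-1644 \right)} = -3551143 - \left(-475 + 2 \left(-1644\right)\right) = -3551143 - \left(-475 - 3288\right) = -3551143 - -3763 = -3551143 + 3763 = -3547380$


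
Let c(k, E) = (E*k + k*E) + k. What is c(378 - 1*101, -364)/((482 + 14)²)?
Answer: -201379/246016 ≈ -0.81856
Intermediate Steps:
c(k, E) = k + 2*E*k (c(k, E) = (E*k + E*k) + k = 2*E*k + k = k + 2*E*k)
c(378 - 1*101, -364)/((482 + 14)²) = ((378 - 1*101)*(1 + 2*(-364)))/((482 + 14)²) = ((378 - 101)*(1 - 728))/(496²) = (277*(-727))/246016 = -201379*1/246016 = -201379/246016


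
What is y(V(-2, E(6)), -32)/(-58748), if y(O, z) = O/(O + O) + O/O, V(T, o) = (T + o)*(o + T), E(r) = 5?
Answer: -3/117496 ≈ -2.5533e-5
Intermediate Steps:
V(T, o) = (T + o)² (V(T, o) = (T + o)*(T + o) = (T + o)²)
y(O, z) = 3/2 (y(O, z) = O/((2*O)) + 1 = O*(1/(2*O)) + 1 = ½ + 1 = 3/2)
y(V(-2, E(6)), -32)/(-58748) = (3/2)/(-58748) = (3/2)*(-1/58748) = -3/117496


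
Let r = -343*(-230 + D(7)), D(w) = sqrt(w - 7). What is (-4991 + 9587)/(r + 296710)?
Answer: 383/31300 ≈ 0.012236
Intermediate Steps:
D(w) = sqrt(-7 + w)
r = 78890 (r = -343*(-230 + sqrt(-7 + 7)) = -343*(-230 + sqrt(0)) = -343*(-230 + 0) = -343*(-230) = 78890)
(-4991 + 9587)/(r + 296710) = (-4991 + 9587)/(78890 + 296710) = 4596/375600 = 4596*(1/375600) = 383/31300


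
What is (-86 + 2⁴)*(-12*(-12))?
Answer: -10080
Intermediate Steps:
(-86 + 2⁴)*(-12*(-12)) = (-86 + 16)*144 = -70*144 = -10080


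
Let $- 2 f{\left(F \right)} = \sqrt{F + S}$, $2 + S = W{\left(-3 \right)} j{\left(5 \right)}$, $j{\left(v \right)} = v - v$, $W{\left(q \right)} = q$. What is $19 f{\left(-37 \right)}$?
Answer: $- \frac{19 i \sqrt{39}}{2} \approx - 59.327 i$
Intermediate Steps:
$j{\left(v \right)} = 0$
$S = -2$ ($S = -2 - 0 = -2 + 0 = -2$)
$f{\left(F \right)} = - \frac{\sqrt{-2 + F}}{2}$ ($f{\left(F \right)} = - \frac{\sqrt{F - 2}}{2} = - \frac{\sqrt{-2 + F}}{2}$)
$19 f{\left(-37 \right)} = 19 \left(- \frac{\sqrt{-2 - 37}}{2}\right) = 19 \left(- \frac{\sqrt{-39}}{2}\right) = 19 \left(- \frac{i \sqrt{39}}{2}\right) = - \frac{19 i \sqrt{39}}{2}$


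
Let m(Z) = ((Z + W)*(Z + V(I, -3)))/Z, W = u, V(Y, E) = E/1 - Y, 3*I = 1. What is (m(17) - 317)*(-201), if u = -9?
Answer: 1061213/17 ≈ 62424.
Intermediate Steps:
I = 1/3 (I = (1/3)*1 = 1/3 ≈ 0.33333)
V(Y, E) = E - Y (V(Y, E) = E*1 - Y = E - Y)
W = -9
m(Z) = (-9 + Z)*(-10/3 + Z)/Z (m(Z) = ((Z - 9)*(Z + (-3 - 1*1/3)))/Z = ((-9 + Z)*(Z + (-3 - 1/3)))/Z = ((-9 + Z)*(Z - 10/3))/Z = ((-9 + Z)*(-10/3 + Z))/Z = (-9 + Z)*(-10/3 + Z)/Z)
(m(17) - 317)*(-201) = ((-37/3 + 17 + 30/17) - 317)*(-201) = (328/51 - 317)*(-201) = -15839/51*(-201) = 1061213/17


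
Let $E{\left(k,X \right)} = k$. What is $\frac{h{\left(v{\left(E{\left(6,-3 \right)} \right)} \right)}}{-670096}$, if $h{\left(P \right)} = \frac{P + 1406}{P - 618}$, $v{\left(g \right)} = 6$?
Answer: $\frac{353}{102524688} \approx 3.4431 \cdot 10^{-6}$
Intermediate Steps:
$h{\left(P \right)} = \frac{1406 + P}{-618 + P}$
$\frac{h{\left(v{\left(E{\left(6,-3 \right)} \right)} \right)}}{-670096} = \frac{\frac{1}{-618 + 6} \left(1406 + 6\right)}{-670096} = \frac{1}{-612} \cdot 1412 \left(- \frac{1}{670096}\right) = \left(- \frac{1}{612}\right) 1412 \left(- \frac{1}{670096}\right) = \left(- \frac{353}{153}\right) \left(- \frac{1}{670096}\right) = \frac{353}{102524688}$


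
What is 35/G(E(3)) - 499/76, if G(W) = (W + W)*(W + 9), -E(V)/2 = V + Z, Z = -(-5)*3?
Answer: -241849/36936 ≈ -6.5478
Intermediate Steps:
Z = 15 (Z = -5*(-3) = 15)
E(V) = -30 - 2*V (E(V) = -2*(V + 15) = -2*(15 + V) = -30 - 2*V)
G(W) = 2*W*(9 + W) (G(W) = (2*W)*(9 + W) = 2*W*(9 + W))
35/G(E(3)) - 499/76 = 35/((2*(-30 - 2*3)*(9 + (-30 - 2*3)))) - 499/76 = 35/((2*(-30 - 6)*(9 + (-30 - 6)))) - 499*1/76 = 35/((2*(-36)*(9 - 36))) - 499/76 = 35/((2*(-36)*(-27))) - 499/76 = 35/1944 - 499/76 = -241849/36936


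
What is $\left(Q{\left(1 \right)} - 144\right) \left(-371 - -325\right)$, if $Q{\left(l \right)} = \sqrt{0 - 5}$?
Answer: $6624 - 46 i \sqrt{5} \approx 6624.0 - 102.86 i$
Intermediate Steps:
$Q{\left(l \right)} = i \sqrt{5}$ ($Q{\left(l \right)} = \sqrt{0 - 5} = \sqrt{-5} = i \sqrt{5}$)
$\left(Q{\left(1 \right)} - 144\right) \left(-371 - -325\right) = \left(i \sqrt{5} - 144\right) \left(-371 - -325\right) = \left(-144 + i \sqrt{5}\right) \left(-371 + 325\right) = \left(-144 + i \sqrt{5}\right) \left(-46\right) = 6624 - 46 i \sqrt{5}$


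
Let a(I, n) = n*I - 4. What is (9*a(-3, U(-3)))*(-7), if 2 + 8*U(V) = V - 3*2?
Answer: -63/8 ≈ -7.8750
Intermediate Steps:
U(V) = -1 + V/8 (U(V) = -¼ + (V - 3*2)/8 = -¼ + (V - 6)/8 = -¼ + (-6 + V)/8 = -¼ + (-¾ + V/8) = -1 + V/8)
a(I, n) = -4 + I*n (a(I, n) = I*n - 4 = -4 + I*n)
(9*a(-3, U(-3)))*(-7) = (9*(-4 - 3*(-1 + (⅛)*(-3))))*(-7) = (9*(-4 - 3*(-1 - 3/8)))*(-7) = (9*(-4 - 3*(-11/8)))*(-7) = (9*(-4 + 33/8))*(-7) = (9*(⅛))*(-7) = (9/8)*(-7) = -63/8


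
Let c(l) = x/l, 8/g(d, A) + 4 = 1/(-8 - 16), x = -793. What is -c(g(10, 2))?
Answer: -76921/192 ≈ -400.63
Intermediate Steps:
g(d, A) = -192/97 (g(d, A) = 8/(-4 + 1/(-8 - 16)) = 8/(-4 + 1/(-24)) = 8/(-4 - 1/24) = 8/(-97/24) = 8*(-24/97) = -192/97)
c(l) = -793/l
-c(g(10, 2)) = -(-793)/(-192/97) = -(-793)*(-97)/192 = -1*76921/192 = -76921/192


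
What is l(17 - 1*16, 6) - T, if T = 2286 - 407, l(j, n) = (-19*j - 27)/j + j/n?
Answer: -11549/6 ≈ -1924.8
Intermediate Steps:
l(j, n) = j/n + (-27 - 19*j)/j (l(j, n) = (-27 - 19*j)/j + j/n = j/n + (-27 - 19*j)/j)
T = 1879
l(17 - 1*16, 6) - T = (-19 - 27/(17 - 1*16) + (17 - 1*16)/6) - 1*1879 = (-19 - 27/(17 - 16) + (17 - 16)*(⅙)) - 1879 = (-19 - 27/1 + 1*(⅙)) - 1879 = (-19 - 27*1 + ⅙) - 1879 = (-19 - 27 + ⅙) - 1879 = -275/6 - 1879 = -11549/6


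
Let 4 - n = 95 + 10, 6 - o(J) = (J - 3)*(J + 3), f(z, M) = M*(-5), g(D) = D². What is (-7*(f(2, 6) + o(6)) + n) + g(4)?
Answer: 272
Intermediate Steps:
f(z, M) = -5*M
o(J) = 6 - (-3 + J)*(3 + J) (o(J) = 6 - (J - 3)*(J + 3) = 6 - (-3 + J)*(3 + J))
n = -101 (n = 4 - (95 + 10) = 4 - 1*105 = 4 - 105 = -101)
(-7*(f(2, 6) + o(6)) + n) + g(4) = (-7*(-5*6 + (15 - 1*6²)) - 101) + 4² = (-7*(-30 + (15 - 1*36)) - 101) + 16 = (-7*(-30 + (15 - 36)) - 101) + 16 = (-7*(-30 - 21) - 101) + 16 = (-7*(-51) - 101) + 16 = (357 - 101) + 16 = 256 + 16 = 272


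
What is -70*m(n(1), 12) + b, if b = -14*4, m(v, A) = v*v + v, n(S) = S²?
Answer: -196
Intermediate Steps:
m(v, A) = v + v² (m(v, A) = v² + v = v + v²)
b = -56
-70*m(n(1), 12) + b = -70*1²*(1 + 1²) - 56 = -70*(1 + 1) - 56 = -70*2 - 56 = -140 - 56 = -196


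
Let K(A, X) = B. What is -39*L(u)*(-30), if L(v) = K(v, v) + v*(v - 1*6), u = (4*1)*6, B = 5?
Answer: 511290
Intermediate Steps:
u = 24 (u = 4*6 = 24)
K(A, X) = 5
L(v) = 5 + v*(-6 + v) (L(v) = 5 + v*(v - 1*6) = 5 + v*(v - 6) = 5 + v*(-6 + v))
-39*L(u)*(-30) = -39*(5 + 24² - 6*24)*(-30) = -39*(5 + 576 - 144)*(-30) = -39*437*(-30) = -17043*(-30) = 511290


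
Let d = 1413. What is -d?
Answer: -1413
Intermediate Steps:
-d = -1*1413 = -1413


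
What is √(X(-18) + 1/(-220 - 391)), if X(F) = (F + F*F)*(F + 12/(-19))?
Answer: I*√768353076647/11609 ≈ 75.507*I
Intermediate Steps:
X(F) = (-12/19 + F)*(F + F²) (X(F) = (F + F²)*(F + 12*(-1/19)) = (F + F²)*(F - 12/19) = (F + F²)*(-12/19 + F) = (-12/19 + F)*(F + F²))
√(X(-18) + 1/(-220 - 391)) = √((1/19)*(-18)*(-12 + 7*(-18) + 19*(-18)²) + 1/(-220 - 391)) = √((1/19)*(-18)*(-12 - 126 + 19*324) + 1/(-611)) = √((1/19)*(-18)*(-12 - 126 + 6156) - 1/611) = √((1/19)*(-18)*6018 - 1/611) = √(-108324/19 - 1/611) = √(-66185983/11609) = I*√768353076647/11609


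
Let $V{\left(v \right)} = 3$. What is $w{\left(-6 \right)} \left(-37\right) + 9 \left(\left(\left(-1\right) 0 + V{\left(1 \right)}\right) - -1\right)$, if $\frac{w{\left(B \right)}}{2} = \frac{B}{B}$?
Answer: $-38$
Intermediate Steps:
$w{\left(B \right)} = 2$ ($w{\left(B \right)} = 2 \frac{B}{B} = 2 \cdot 1 = 2$)
$w{\left(-6 \right)} \left(-37\right) + 9 \left(\left(\left(-1\right) 0 + V{\left(1 \right)}\right) - -1\right) = 2 \left(-37\right) + 9 \left(\left(\left(-1\right) 0 + 3\right) - -1\right) = -74 + 9 \left(\left(0 + 3\right) + 1\right) = -74 + 9 \left(3 + 1\right) = -74 + 9 \cdot 4 = -74 + 36 = -38$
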